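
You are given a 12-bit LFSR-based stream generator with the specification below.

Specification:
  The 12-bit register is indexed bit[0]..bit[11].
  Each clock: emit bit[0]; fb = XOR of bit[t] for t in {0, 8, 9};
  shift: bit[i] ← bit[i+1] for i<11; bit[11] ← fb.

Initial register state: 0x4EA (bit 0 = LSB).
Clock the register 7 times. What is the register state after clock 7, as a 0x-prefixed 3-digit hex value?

reg_0 = 0x4EA
clock 1: out=0, reg = 0x275
clock 2: out=1, reg = 0x13A
clock 3: out=0, reg = 0x89D
clock 4: out=1, reg = 0xC4E
clock 5: out=0, reg = 0x627
clock 6: out=1, reg = 0x313
clock 7: out=1, reg = 0x989

0x989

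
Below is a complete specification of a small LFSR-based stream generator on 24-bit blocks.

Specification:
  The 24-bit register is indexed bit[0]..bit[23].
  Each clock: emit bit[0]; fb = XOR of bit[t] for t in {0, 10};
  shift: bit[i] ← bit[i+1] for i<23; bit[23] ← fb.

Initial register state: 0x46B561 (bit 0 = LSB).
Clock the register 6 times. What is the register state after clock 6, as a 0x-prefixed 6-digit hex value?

reg_0 = 0x46B561
clock 1: out=1, reg = 0x235AB0
clock 2: out=0, reg = 0x11AD58
clock 3: out=0, reg = 0x88D6AC
clock 4: out=0, reg = 0xC46B56
clock 5: out=0, reg = 0x6235AB
clock 6: out=1, reg = 0x311AD5

0x311AD5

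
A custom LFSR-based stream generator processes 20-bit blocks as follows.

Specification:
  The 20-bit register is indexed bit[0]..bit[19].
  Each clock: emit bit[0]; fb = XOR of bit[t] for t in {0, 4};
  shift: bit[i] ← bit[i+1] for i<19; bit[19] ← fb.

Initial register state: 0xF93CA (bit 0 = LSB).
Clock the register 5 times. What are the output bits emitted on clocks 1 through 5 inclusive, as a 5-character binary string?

01010

reg_0 = 0xF93CA
clock 1: out=0, reg = 0x7C9E5
clock 2: out=1, reg = 0xBE4F2
clock 3: out=0, reg = 0xDF279
clock 4: out=1, reg = 0x6F93C
clock 5: out=0, reg = 0xB7C9E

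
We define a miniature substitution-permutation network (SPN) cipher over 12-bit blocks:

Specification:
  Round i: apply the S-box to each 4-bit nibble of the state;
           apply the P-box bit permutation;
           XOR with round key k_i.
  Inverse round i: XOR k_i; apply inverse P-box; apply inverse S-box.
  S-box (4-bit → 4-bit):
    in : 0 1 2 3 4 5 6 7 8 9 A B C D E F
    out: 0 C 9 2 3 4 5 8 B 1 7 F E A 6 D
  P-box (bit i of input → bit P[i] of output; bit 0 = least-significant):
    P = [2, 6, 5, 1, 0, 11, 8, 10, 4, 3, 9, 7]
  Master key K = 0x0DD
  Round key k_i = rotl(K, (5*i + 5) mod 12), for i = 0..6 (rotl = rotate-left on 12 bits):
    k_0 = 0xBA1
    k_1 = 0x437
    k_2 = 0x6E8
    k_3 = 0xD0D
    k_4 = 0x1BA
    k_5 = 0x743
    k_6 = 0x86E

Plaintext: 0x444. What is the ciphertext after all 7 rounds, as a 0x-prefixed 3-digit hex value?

s_0 = plaintext = 0x444
s_1 = Round(s_0, k_0) = 0x3FC
s_2 = Round(s_1, k_1) = 0x15C
s_3 = Round(s_2, k_2) = 0x50A
s_4 = Round(s_3, k_3) = 0xF69
s_5 = Round(s_4, k_4) = 0x22F
s_6 = Round(s_5, k_5) = 0x3F4
s_7 = Round(s_6, k_6) = 0xD23

0xD23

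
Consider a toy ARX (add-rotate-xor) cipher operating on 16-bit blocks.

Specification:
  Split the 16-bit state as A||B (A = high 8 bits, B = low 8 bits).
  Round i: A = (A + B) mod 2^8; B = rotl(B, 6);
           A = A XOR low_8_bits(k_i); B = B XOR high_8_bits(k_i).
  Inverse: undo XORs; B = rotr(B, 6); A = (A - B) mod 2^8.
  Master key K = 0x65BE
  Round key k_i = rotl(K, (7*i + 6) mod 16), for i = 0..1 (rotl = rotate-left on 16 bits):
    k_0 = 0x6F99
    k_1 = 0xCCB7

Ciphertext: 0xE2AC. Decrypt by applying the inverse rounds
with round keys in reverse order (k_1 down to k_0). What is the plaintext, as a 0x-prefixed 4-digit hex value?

0x92BB

s_0 = ciphertext = 0xE2AC
s_1 = InvRound(s_0, k_1) = 0xD481
s_2 = InvRound(s_1, k_0) = 0x92BB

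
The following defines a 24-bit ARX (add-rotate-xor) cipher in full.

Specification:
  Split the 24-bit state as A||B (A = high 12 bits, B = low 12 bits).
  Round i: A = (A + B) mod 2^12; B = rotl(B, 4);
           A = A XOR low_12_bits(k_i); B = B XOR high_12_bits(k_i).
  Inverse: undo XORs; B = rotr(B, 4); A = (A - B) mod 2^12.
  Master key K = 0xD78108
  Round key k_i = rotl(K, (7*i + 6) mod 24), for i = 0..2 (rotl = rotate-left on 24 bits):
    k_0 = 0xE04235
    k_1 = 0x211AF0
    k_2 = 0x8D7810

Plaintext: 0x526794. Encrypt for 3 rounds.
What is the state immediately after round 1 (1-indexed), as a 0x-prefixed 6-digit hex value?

s_0 = plaintext = 0x526794
s_1 = Round(s_0, k_0) = 0xE8F743
s_2 = Round(s_1, k_1) = 0xF22626
s_3 = Round(s_2, k_2) = 0xD58AB1

0xE8F743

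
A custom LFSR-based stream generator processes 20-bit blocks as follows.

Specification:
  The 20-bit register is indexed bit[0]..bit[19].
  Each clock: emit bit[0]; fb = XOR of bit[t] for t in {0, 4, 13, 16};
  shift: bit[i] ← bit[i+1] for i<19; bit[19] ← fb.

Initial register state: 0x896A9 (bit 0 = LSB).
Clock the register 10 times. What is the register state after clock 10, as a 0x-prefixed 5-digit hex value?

0xFFE25

reg_0 = 0x896A9
clock 1: out=1, reg = 0xC4B54
clock 2: out=0, reg = 0xE25AA
clock 3: out=0, reg = 0xF12D5
clock 4: out=1, reg = 0xF896A
clock 5: out=0, reg = 0xFC4B5
clock 6: out=1, reg = 0xFE25A
clock 7: out=0, reg = 0xFF12D
clock 8: out=1, reg = 0xFF896
clock 9: out=0, reg = 0xFFC4B
clock 10: out=1, reg = 0xFFE25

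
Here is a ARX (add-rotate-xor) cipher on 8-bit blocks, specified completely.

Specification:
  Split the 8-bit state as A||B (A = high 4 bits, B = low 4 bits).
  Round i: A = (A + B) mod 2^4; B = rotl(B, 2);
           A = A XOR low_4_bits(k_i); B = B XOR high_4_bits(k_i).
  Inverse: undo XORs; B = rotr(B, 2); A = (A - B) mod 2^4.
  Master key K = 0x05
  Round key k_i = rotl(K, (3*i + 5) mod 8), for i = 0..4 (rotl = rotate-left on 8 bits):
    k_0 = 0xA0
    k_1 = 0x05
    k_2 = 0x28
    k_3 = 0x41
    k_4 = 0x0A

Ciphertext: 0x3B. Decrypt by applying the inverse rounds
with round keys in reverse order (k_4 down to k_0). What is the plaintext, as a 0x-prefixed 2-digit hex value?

s_0 = ciphertext = 0x3B
s_1 = InvRound(s_0, k_4) = 0xBE
s_2 = InvRound(s_1, k_3) = 0x0A
s_3 = InvRound(s_2, k_2) = 0x62
s_4 = InvRound(s_3, k_1) = 0xB8
s_5 = InvRound(s_4, k_0) = 0x38

0x38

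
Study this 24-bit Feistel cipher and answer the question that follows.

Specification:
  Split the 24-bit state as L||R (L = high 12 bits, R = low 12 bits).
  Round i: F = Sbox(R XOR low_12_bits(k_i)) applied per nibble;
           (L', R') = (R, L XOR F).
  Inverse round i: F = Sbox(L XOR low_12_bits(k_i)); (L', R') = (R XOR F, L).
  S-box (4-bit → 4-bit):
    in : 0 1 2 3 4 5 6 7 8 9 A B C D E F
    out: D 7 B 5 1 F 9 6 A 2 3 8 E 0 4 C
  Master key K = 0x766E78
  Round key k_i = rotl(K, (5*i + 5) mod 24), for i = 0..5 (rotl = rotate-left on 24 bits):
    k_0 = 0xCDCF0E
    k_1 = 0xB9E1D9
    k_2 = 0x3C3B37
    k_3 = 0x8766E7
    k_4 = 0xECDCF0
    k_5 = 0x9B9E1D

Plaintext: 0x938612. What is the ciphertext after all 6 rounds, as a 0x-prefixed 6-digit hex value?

0x7AC5DC

s_0 = plaintext = 0x938612
s_1 = Round(s_0, k_0) = 0x612B46
s_2 = Round(s_1, k_1) = 0xB4653E
s_3 = Round(s_2, k_2) = 0x53EF94
s_4 = Round(s_3, k_3) = 0xF9475B
s_5 = Round(s_4, k_4) = 0x75B7AC
s_6 = Round(s_5, k_5) = 0x7AC5DC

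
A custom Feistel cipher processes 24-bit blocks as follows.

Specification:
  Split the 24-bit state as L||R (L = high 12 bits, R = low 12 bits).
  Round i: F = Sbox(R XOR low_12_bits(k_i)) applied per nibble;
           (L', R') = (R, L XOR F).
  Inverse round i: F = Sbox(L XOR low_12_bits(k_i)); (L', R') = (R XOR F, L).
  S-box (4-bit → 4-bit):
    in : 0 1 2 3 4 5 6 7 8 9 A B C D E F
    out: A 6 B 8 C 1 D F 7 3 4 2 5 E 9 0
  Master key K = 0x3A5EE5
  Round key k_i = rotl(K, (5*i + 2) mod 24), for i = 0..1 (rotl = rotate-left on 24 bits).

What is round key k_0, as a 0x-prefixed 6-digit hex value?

K = 0x3A5EE5
k_0 = rotl(K, (5*0+2) mod 24) = rotl(K, 2) = 0xE97B94

0xE97B94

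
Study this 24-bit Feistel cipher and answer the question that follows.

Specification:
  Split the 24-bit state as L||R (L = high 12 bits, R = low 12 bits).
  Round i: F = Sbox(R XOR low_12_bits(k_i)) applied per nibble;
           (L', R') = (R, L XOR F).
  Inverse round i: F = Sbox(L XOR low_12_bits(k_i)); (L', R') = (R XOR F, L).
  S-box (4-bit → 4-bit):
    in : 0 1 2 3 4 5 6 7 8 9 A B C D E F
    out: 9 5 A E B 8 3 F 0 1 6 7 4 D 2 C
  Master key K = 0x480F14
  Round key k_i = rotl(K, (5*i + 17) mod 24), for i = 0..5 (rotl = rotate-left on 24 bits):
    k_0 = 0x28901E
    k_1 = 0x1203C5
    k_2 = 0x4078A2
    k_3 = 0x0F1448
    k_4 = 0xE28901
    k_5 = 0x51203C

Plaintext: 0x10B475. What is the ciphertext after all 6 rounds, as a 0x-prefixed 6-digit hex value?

0xD39683

s_0 = plaintext = 0x10B475
s_1 = Round(s_0, k_0) = 0x475A3C
s_2 = Round(s_1, k_1) = 0xA3C5B4
s_3 = Round(s_2, k_2) = 0x5B476F
s_4 = Round(s_3, k_3) = 0x76FB1B
s_5 = Round(s_4, k_4) = 0xB1BD39
s_6 = Round(s_5, k_5) = 0xD39683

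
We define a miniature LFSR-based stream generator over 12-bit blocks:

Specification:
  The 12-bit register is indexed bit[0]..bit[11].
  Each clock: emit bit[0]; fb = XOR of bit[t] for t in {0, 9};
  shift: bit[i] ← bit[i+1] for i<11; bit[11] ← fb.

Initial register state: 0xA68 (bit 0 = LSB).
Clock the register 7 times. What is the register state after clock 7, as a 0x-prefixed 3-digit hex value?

reg_0 = 0xA68
clock 1: out=0, reg = 0xD34
clock 2: out=0, reg = 0x69A
clock 3: out=0, reg = 0xB4D
clock 4: out=1, reg = 0x5A6
clock 5: out=0, reg = 0x2D3
clock 6: out=1, reg = 0x169
clock 7: out=1, reg = 0x8B4

0x8B4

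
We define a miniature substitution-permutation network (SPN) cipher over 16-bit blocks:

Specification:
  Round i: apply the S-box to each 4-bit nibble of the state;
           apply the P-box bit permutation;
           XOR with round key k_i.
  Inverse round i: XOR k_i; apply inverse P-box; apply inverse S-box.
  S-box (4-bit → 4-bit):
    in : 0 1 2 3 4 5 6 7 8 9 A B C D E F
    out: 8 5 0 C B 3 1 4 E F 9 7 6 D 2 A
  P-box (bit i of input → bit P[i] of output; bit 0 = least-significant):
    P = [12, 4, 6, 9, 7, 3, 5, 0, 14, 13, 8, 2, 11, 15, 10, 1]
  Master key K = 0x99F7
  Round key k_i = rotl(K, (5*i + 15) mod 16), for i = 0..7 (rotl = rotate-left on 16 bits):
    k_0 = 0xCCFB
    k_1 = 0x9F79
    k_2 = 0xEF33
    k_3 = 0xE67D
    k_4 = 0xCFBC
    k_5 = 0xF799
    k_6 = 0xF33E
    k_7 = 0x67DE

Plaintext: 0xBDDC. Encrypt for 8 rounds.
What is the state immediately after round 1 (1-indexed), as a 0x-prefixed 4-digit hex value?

0x010E

s_0 = plaintext = 0xBDDC
s_1 = Round(s_0, k_0) = 0x010E
s_2 = Round(s_1, k_1) = 0xDE6A
s_3 = Round(s_2, k_2) = 0xD1B1
s_4 = Round(s_3, k_3) = 0xBB97
s_5 = Round(s_4, k_4) = 0x2255
s_6 = Round(s_5, k_5) = 0xE701
s_7 = Round(s_6, k_6) = 0x627F
s_8 = Round(s_7, k_7) = 0x6DEE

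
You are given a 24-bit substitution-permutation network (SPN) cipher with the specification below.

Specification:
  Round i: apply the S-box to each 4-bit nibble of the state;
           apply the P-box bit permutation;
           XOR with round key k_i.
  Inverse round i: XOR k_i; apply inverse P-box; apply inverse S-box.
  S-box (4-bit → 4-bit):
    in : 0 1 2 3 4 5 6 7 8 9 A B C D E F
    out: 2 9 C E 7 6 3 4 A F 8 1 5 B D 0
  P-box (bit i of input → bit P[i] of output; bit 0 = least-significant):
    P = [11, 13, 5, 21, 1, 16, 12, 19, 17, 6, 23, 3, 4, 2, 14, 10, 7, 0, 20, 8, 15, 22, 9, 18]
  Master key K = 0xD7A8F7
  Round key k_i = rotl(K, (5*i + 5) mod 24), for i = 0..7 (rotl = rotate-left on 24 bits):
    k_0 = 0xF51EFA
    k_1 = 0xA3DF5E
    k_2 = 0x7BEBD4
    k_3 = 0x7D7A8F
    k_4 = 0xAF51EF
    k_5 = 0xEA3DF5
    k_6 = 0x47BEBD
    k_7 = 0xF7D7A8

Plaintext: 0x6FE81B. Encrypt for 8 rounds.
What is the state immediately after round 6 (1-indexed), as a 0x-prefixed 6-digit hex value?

0x33BE64

s_0 = plaintext = 0x6FE81B
s_1 = Round(s_0, k_0) = 0xBDD2A0
s_2 = Round(s_1, k_1) = 0x2B7AC3
s_3 = Round(s_2, k_2) = 0x5F997E
s_4 = Round(s_3, k_3) = 0x9F24F3
s_5 = Round(s_4, k_4) = 0x49B78F
s_6 = Round(s_5, k_5) = 0x33BE64
s_7 = Round(s_6, k_6) = 0x909586
s_8 = Round(s_7, k_7) = 0x3A39FD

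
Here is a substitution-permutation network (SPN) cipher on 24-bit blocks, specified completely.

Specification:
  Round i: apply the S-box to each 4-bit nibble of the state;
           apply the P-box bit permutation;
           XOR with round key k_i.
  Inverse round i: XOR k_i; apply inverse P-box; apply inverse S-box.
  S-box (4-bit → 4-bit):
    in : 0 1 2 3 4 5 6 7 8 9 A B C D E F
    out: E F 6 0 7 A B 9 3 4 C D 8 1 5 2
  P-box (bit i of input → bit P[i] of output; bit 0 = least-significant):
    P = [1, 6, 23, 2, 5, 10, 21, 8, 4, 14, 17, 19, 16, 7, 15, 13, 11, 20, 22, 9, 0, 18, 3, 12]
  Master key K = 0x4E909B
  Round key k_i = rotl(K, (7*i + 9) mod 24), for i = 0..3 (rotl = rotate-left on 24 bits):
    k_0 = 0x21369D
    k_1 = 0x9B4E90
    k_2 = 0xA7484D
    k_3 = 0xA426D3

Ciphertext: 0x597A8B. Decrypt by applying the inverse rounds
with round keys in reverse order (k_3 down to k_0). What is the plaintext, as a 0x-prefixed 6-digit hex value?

0x5367AE

s_0 = ciphertext = 0x597A8B
s_1 = InvRound(s_0, k_3) = 0x04D622
s_2 = InvRound(s_1, k_2) = 0xB7E941
s_3 = InvRound(s_2, k_1) = 0x8C070F
s_4 = InvRound(s_3, k_0) = 0x5367AE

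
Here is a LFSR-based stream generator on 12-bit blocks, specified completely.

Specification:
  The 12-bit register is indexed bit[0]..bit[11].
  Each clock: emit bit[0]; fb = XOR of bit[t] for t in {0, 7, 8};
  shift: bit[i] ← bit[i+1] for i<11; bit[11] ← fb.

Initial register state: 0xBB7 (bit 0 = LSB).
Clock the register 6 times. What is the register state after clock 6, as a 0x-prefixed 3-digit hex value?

0xEEE

reg_0 = 0xBB7
clock 1: out=1, reg = 0xDDB
clock 2: out=1, reg = 0xEED
clock 3: out=1, reg = 0x776
clock 4: out=0, reg = 0xBBB
clock 5: out=1, reg = 0xDDD
clock 6: out=1, reg = 0xEEE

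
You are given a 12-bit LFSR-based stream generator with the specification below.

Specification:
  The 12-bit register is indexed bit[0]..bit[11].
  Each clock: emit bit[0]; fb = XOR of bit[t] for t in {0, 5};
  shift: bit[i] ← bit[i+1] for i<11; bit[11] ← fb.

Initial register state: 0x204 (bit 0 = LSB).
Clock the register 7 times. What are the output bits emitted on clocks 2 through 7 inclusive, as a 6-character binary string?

reg_0 = 0x204
clock 1: out=0, reg = 0x102
clock 2: out=0, reg = 0x081
clock 3: out=1, reg = 0x840
clock 4: out=0, reg = 0x420
clock 5: out=0, reg = 0xA10
clock 6: out=0, reg = 0x508
clock 7: out=0, reg = 0x284

010000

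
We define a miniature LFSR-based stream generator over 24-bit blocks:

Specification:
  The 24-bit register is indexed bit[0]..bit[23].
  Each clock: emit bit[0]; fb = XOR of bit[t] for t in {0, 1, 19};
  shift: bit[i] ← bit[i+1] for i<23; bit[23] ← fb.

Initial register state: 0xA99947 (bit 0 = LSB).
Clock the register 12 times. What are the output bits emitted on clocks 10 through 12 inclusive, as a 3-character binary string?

reg_0 = 0xA99947
clock 1: out=1, reg = 0xD4CCA3
clock 2: out=1, reg = 0x6A6651
clock 3: out=1, reg = 0x353328
clock 4: out=0, reg = 0x1A9994
clock 5: out=0, reg = 0x8D4CCA
clock 6: out=0, reg = 0x46A665
clock 7: out=1, reg = 0xA35332
clock 8: out=0, reg = 0xD1A999
clock 9: out=1, reg = 0xE8D4CC
clock 10: out=0, reg = 0xF46A66
clock 11: out=0, reg = 0xFA3533
clock 12: out=1, reg = 0xFD1A99

001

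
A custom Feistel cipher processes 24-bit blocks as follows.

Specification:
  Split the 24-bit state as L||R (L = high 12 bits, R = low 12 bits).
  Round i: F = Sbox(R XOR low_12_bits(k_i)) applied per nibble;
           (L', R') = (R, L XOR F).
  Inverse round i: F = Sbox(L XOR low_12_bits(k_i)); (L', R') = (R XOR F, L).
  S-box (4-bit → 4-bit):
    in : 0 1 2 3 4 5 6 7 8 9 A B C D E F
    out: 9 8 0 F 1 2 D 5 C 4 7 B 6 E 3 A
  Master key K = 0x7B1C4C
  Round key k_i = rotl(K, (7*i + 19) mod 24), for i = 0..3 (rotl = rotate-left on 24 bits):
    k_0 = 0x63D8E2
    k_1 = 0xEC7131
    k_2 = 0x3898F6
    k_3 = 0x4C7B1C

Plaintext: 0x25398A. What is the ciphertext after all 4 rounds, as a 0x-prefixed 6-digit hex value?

0xDE5F9D

s_0 = plaintext = 0x25398A
s_1 = Round(s_0, k_0) = 0x98AA8F
s_2 = Round(s_1, k_1) = 0xA8F239
s_3 = Round(s_2, k_2) = 0x239DE5
s_4 = Round(s_3, k_3) = 0xDE5F9D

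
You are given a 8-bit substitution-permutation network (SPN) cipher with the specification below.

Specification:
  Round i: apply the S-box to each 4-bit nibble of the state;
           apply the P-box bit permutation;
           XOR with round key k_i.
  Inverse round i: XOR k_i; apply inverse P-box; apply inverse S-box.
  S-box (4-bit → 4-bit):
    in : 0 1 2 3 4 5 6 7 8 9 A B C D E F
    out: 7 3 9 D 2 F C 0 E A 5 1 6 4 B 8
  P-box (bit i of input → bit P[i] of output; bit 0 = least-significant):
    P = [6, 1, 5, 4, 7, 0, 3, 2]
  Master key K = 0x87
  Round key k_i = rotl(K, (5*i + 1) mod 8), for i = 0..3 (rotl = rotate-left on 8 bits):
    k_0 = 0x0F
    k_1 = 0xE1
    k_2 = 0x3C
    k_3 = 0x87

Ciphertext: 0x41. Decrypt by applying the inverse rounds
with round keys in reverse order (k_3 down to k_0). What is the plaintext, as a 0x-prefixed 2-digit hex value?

0x80

s_0 = ciphertext = 0x41
s_1 = InvRound(s_0, k_3) = 0x21
s_2 = InvRound(s_1, k_2) = 0x8F
s_3 = InvRound(s_2, k_1) = 0x60
s_4 = InvRound(s_3, k_0) = 0x80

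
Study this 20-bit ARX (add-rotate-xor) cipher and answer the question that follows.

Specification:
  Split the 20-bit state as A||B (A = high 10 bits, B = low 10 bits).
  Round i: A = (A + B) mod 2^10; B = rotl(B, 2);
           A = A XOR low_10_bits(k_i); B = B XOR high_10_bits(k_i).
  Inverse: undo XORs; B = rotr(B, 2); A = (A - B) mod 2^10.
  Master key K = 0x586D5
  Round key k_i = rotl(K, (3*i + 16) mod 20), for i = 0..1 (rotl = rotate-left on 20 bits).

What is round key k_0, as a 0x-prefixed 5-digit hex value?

0x5586D

K = 0x586D5
k_0 = rotl(K, (3*0+16) mod 20) = rotl(K, 16) = 0x5586D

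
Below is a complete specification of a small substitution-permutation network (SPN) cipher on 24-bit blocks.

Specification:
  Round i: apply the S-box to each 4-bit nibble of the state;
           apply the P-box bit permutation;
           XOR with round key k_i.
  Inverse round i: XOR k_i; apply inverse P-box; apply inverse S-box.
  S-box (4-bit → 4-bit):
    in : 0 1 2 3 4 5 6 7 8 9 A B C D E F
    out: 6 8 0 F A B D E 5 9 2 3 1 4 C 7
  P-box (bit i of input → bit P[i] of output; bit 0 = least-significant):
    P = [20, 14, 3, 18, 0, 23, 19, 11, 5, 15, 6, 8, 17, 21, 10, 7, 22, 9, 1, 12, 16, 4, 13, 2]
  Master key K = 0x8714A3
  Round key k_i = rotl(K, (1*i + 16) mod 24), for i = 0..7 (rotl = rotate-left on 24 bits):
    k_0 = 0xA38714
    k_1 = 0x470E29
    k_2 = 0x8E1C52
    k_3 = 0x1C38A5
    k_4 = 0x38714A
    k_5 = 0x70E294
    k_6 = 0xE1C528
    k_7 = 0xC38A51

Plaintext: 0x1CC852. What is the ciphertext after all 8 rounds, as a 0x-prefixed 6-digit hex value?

s_0 = plaintext = 0x1CC852
s_1 = Round(s_0, k_0) = 0x618F71
s_2 = Round(s_1, k_1) = 0xC8B24D
s_3 = Round(s_2, k_2) = 0x6D1458
s_4 = Round(s_3, k_3) = 0x8D912A
s_5 = Round(s_4, k_4) = 0x3B10C8
s_6 = Round(s_5, k_5) = 0x214049
s_7 = Round(s_6, k_6) = 0x555DE8
s_8 = Round(s_7, k_7) = 0xB8908D

0xB8908D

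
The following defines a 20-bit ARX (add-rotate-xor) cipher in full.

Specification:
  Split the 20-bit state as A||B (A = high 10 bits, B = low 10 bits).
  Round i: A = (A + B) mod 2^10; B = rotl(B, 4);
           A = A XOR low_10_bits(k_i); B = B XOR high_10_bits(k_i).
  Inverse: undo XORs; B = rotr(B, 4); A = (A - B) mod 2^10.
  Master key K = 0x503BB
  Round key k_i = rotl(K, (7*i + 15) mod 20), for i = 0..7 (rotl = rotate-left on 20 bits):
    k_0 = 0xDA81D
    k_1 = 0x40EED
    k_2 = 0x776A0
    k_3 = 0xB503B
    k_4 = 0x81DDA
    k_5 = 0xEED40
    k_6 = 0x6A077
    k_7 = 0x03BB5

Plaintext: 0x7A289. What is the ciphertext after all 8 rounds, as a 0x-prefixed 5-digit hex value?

s_0 = plaintext = 0x7A289
s_1 = Round(s_0, k_0) = 0x1B3F0
s_2 = Round(s_1, k_1) = 0xAC60C
s_3 = Round(s_2, k_2) = 0x87515
s_4 = Round(s_3, k_3) = 0xC2780
s_5 = Round(s_4, k_4) = 0xD4E09
s_6 = Round(s_5, k_5) = 0x07323
s_7 = Round(s_6, k_6) = 0xD2394
s_8 = Round(s_7, k_7) = 0x5A540

0x5A540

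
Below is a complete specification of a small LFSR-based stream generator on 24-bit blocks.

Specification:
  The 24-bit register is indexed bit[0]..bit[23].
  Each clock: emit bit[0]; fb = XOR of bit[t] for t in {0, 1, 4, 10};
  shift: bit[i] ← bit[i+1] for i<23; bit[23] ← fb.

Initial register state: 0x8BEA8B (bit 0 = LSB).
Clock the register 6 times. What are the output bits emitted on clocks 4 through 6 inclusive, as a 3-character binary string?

100

reg_0 = 0x8BEA8B
clock 1: out=1, reg = 0x45F545
clock 2: out=1, reg = 0x22FAA2
clock 3: out=0, reg = 0x917D51
clock 4: out=1, reg = 0xC8BEA8
clock 5: out=0, reg = 0xE45F54
clock 6: out=0, reg = 0x722FAA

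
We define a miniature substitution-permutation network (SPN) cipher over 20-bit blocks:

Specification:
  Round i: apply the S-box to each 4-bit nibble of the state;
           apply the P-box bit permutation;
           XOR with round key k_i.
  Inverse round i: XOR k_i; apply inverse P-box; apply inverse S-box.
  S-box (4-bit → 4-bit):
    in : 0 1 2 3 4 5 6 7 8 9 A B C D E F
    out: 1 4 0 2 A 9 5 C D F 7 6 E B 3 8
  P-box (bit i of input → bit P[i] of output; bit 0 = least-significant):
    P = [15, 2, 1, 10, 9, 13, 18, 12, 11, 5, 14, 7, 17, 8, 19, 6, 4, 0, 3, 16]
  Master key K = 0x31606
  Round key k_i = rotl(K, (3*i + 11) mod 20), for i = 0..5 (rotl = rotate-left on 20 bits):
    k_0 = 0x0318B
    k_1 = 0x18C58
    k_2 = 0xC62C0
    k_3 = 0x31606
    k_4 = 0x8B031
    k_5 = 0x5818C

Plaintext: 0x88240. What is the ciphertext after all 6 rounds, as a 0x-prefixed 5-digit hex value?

s_0 = plaintext = 0x88240
s_1 = Round(s_0, k_0) = 0xB81D3
s_2 = Round(s_1, k_1) = 0xBFE15
s_3 = Round(s_2, k_2) = 0x8EEA9
s_4 = Round(s_3, k_3) = 0x4B938
s_5 = Round(s_4, k_4) = 0x15D92
s_6 = Round(s_5, k_5) = 0x3BB64

0x3BB64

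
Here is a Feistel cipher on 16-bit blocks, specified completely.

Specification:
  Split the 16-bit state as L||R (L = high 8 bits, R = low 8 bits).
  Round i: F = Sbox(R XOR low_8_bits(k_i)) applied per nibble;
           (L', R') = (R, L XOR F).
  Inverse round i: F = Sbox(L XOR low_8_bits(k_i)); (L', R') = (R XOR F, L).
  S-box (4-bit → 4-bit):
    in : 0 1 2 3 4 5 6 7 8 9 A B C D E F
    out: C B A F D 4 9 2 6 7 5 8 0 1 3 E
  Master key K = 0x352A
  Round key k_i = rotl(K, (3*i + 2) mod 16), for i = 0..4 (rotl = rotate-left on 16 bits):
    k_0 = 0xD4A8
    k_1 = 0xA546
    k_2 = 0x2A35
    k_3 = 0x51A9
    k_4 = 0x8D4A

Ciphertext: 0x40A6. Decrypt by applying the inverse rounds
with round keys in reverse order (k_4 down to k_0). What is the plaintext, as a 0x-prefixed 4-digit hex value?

s_0 = ciphertext = 0x40A6
s_1 = InvRound(s_0, k_4) = 0x6340
s_2 = InvRound(s_1, k_3) = 0x4563
s_3 = InvRound(s_2, k_2) = 0x4F45
s_4 = InvRound(s_3, k_1) = 0x824F
s_5 = InvRound(s_4, k_0) = 0xEA82

0xEA82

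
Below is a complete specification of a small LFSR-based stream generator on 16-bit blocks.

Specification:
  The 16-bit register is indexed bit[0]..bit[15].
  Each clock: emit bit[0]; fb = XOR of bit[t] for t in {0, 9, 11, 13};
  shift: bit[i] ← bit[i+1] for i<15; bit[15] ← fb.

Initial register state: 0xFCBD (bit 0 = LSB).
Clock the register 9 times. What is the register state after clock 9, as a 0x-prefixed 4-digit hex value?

0x11FE

reg_0 = 0xFCBD
clock 1: out=1, reg = 0xFE5E
clock 2: out=0, reg = 0xFF2F
clock 3: out=1, reg = 0x7F97
clock 4: out=1, reg = 0x3FCB
clock 5: out=1, reg = 0x1FE5
clock 6: out=1, reg = 0x8FF2
clock 7: out=0, reg = 0x47F9
clock 8: out=1, reg = 0x23FC
clock 9: out=0, reg = 0x11FE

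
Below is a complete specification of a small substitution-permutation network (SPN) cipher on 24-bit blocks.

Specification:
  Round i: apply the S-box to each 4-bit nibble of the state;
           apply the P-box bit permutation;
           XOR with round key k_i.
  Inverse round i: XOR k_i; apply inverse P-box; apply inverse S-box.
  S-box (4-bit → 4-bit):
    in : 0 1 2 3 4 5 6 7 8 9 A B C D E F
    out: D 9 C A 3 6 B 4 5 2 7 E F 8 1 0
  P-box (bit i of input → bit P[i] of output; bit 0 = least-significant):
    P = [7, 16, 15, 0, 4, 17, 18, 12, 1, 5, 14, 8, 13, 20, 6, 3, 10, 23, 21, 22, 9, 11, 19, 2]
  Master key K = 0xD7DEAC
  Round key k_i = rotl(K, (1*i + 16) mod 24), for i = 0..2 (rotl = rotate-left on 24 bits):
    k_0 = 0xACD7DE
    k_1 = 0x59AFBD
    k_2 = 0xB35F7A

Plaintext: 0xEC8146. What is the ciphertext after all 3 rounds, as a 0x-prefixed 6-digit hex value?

0xFD57C8

s_0 = plaintext = 0xEC8146
s_1 = Round(s_0, k_0) = 0x4FF00D
s_2 = Round(s_1, k_1) = 0x5DF4AE
s_3 = Round(s_2, k_2) = 0xFD57C8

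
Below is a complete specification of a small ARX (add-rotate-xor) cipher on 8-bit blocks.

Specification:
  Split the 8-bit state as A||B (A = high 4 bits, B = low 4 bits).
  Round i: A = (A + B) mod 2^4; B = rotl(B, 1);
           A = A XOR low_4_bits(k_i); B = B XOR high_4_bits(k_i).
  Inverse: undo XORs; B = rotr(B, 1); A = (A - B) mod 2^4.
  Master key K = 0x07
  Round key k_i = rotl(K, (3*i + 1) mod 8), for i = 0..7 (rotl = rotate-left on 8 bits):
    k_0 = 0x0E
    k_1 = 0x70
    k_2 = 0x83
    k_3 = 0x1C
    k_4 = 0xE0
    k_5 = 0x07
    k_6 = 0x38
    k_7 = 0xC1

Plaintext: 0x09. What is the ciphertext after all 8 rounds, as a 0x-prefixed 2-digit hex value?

0xC9

s_0 = plaintext = 0x09
s_1 = Round(s_0, k_0) = 0x73
s_2 = Round(s_1, k_1) = 0xA1
s_3 = Round(s_2, k_2) = 0x8A
s_4 = Round(s_3, k_3) = 0xE4
s_5 = Round(s_4, k_4) = 0x26
s_6 = Round(s_5, k_5) = 0xFC
s_7 = Round(s_6, k_6) = 0x3A
s_8 = Round(s_7, k_7) = 0xC9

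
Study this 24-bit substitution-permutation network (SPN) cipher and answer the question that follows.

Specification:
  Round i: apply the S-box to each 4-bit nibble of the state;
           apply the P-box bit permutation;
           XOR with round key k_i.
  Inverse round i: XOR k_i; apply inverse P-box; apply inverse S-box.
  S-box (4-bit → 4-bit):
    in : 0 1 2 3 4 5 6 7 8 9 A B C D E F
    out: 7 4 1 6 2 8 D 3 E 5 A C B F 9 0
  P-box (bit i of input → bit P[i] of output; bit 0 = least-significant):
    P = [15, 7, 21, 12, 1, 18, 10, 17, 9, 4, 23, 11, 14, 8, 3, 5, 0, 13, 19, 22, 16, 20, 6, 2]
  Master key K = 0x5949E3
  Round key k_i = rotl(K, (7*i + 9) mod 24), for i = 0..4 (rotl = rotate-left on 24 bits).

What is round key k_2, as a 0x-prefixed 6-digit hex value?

K = 0x5949E3
k_0 = rotl(K, (7*0+9) mod 24) = rotl(K, 9) = 0x93C6B2
k_1 = rotl(K, (7*1+9) mod 24) = rotl(K, 16) = 0xE35949
k_2 = rotl(K, (7*2+9) mod 24) = rotl(K, 23) = 0xACA4F1

0xACA4F1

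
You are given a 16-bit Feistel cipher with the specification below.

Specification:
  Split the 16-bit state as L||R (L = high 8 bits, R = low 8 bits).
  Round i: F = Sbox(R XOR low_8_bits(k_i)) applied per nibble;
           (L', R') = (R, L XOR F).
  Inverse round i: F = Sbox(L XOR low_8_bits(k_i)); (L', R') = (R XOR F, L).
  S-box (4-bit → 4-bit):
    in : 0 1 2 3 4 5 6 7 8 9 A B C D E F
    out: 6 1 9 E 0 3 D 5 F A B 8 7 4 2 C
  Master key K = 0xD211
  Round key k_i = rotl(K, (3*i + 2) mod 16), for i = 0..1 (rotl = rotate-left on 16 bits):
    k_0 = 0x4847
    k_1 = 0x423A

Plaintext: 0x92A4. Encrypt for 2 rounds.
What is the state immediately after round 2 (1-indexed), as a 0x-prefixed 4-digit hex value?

0xBC59

s_0 = plaintext = 0x92A4
s_1 = Round(s_0, k_0) = 0xA4BC
s_2 = Round(s_1, k_1) = 0xBC59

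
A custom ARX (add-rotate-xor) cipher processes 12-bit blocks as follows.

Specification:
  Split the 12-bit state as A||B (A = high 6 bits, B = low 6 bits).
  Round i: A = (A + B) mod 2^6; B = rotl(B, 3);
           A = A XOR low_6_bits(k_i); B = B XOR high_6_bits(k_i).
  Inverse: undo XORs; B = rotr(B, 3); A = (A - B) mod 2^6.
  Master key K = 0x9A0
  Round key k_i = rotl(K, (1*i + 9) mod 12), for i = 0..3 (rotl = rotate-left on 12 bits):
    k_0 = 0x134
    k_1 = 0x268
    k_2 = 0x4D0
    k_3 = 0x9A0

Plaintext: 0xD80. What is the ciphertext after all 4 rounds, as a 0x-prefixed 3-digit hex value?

s_0 = plaintext = 0xD80
s_1 = Round(s_0, k_0) = 0x084
s_2 = Round(s_1, k_1) = 0xBA9
s_3 = Round(s_2, k_2) = 0x1DE
s_4 = Round(s_3, k_3) = 0x155

0x155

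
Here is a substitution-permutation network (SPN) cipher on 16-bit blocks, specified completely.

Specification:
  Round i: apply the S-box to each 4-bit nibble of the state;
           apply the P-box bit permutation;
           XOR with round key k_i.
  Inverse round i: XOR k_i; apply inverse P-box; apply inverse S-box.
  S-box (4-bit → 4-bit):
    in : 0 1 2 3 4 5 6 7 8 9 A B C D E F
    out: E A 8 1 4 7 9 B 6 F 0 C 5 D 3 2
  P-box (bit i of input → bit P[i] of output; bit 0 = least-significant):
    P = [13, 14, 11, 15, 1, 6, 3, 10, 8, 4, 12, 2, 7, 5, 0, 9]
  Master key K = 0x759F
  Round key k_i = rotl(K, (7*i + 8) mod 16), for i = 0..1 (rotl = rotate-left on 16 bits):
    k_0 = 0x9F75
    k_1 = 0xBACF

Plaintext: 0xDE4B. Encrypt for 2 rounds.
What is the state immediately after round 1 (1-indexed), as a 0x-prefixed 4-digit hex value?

0x14EC

s_0 = plaintext = 0xDE4B
s_1 = Round(s_0, k_0) = 0x14EC
s_2 = Round(s_1, k_1) = 0x80AD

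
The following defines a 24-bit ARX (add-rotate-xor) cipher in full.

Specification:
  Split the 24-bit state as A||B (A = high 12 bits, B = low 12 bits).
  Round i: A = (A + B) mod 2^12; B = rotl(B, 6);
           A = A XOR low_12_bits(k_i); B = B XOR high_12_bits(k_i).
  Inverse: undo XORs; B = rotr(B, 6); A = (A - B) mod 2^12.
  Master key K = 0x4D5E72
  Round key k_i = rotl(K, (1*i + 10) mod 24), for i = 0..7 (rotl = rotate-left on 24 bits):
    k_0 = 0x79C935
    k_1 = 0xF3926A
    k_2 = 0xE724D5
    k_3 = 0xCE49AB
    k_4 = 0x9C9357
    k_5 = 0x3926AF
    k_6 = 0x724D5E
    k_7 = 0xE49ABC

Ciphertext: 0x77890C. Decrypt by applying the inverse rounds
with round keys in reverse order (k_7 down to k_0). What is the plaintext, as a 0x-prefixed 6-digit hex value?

0xC4B7D6

s_0 = ciphertext = 0x77890C
s_1 = InvRound(s_0, k_7) = 0xC6715D
s_2 = InvRound(s_1, k_6) = 0x2E0E59
s_3 = InvRound(s_2, k_5) = 0x1582F7
s_4 = InvRound(s_3, k_4) = 0x263FAC
s_5 = InvRound(s_4, k_3) = 0x9BB20D
s_6 = InvRound(s_5, k_2) = 0xD7DFF1
s_7 = InvRound(s_6, k_1) = 0xD14203
s_8 = InvRound(s_7, k_0) = 0xC4B7D6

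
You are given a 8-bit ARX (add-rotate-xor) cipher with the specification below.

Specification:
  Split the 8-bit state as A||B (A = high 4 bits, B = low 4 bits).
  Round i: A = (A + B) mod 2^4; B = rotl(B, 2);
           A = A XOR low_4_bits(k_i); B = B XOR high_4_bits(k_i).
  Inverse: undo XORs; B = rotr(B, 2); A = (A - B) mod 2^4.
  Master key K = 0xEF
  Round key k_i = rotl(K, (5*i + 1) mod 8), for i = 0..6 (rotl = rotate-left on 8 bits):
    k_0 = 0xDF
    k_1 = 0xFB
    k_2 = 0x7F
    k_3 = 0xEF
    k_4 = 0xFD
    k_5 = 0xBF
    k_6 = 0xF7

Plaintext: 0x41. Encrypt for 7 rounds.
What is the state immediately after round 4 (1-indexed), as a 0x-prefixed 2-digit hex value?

0x0A

s_0 = plaintext = 0x41
s_1 = Round(s_0, k_0) = 0xA9
s_2 = Round(s_1, k_1) = 0x89
s_3 = Round(s_2, k_2) = 0xE1
s_4 = Round(s_3, k_3) = 0x0A
s_5 = Round(s_4, k_4) = 0x75
s_6 = Round(s_5, k_5) = 0x3E
s_7 = Round(s_6, k_6) = 0x64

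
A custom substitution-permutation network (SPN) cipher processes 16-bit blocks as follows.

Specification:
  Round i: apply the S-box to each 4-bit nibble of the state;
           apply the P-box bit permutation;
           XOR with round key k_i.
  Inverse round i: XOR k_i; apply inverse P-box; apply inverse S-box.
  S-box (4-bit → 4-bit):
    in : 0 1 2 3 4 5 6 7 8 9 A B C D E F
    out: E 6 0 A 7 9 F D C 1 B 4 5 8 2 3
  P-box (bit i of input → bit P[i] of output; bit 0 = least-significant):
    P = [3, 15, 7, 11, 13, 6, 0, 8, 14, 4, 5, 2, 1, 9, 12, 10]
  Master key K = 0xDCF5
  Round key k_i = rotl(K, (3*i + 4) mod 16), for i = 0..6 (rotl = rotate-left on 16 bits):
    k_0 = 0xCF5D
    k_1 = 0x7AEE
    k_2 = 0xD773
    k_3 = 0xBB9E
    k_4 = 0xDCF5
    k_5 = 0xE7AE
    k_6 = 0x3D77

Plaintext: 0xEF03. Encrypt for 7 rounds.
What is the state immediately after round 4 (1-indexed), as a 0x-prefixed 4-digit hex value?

0x7F8F

s_0 = plaintext = 0xEF03
s_1 = Round(s_0, k_0) = 0x040C
s_2 = Round(s_1, k_1) = 0x2D17
s_3 = Round(s_2, k_2) = 0xDFBE
s_4 = Round(s_3, k_3) = 0x7F8F
s_5 = Round(s_4, k_4) = 0x09EE
s_6 = Round(s_5, k_5) = 0x31EE
s_7 = Round(s_6, k_6) = 0xBB07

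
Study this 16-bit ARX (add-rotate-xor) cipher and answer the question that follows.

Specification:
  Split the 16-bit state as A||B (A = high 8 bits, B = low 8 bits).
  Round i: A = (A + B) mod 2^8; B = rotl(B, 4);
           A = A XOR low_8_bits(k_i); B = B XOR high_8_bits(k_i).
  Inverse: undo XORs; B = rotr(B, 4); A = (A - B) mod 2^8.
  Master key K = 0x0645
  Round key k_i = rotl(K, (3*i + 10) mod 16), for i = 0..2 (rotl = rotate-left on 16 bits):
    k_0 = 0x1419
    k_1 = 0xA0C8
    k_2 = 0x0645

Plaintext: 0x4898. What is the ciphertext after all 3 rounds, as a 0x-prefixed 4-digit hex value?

0x9291

s_0 = plaintext = 0x4898
s_1 = Round(s_0, k_0) = 0xF99D
s_2 = Round(s_1, k_1) = 0x5E79
s_3 = Round(s_2, k_2) = 0x9291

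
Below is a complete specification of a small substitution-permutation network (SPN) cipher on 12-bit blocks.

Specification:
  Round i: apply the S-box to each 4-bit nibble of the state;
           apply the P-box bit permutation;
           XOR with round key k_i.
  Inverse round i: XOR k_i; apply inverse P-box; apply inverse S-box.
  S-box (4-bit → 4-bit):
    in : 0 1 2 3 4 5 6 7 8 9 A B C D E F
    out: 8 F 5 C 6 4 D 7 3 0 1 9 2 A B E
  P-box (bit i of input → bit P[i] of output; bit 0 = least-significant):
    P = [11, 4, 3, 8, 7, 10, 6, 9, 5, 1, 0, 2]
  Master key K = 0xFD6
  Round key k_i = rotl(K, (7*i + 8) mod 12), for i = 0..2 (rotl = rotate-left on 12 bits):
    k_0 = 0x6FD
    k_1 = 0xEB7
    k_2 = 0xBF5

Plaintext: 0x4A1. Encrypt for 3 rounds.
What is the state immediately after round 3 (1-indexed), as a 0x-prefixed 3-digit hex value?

0x724

s_0 = plaintext = 0x4A1
s_1 = Round(s_0, k_0) = 0xF66
s_2 = Round(s_1, k_1) = 0x578
s_3 = Round(s_2, k_2) = 0x724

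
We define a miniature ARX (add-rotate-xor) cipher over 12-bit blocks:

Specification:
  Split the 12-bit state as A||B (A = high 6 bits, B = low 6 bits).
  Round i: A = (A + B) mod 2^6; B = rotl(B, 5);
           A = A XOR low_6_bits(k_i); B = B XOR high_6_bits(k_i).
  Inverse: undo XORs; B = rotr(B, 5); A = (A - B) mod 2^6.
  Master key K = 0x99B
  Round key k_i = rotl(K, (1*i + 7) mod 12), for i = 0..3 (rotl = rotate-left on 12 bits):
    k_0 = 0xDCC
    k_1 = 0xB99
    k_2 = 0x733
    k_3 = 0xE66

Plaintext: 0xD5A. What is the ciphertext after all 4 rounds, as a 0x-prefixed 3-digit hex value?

s_0 = plaintext = 0xD5A
s_1 = Round(s_0, k_0) = 0x0FA
s_2 = Round(s_1, k_1) = 0x933
s_3 = Round(s_2, k_2) = 0x925
s_4 = Round(s_3, k_3) = 0xBCB

0xBCB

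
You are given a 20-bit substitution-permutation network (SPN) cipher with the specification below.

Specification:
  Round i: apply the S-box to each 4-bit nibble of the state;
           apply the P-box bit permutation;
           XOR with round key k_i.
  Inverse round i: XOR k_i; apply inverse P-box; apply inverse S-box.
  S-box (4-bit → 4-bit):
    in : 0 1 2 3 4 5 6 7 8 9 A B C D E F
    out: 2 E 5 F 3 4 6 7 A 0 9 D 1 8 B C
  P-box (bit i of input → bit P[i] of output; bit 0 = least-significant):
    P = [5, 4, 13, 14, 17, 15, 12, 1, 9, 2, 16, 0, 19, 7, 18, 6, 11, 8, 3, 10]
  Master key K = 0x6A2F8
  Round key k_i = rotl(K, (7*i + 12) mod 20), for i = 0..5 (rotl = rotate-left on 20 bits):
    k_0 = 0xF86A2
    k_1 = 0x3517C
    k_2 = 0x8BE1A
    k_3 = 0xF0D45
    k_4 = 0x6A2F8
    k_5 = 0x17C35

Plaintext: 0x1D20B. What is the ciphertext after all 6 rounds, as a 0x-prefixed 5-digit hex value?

s_0 = plaintext = 0x1D20B
s_1 = Round(s_0, k_0) = 0xE61CA
s_2 = Round(s_1, k_1) = 0x41CD9
s_3 = Round(s_2, k_2) = 0xCB5D8
s_4 = Round(s_3, k_3) = 0x24517
s_5 = Round(s_4, k_4) = 0xF1A42
s_6 = Round(s_5, k_5) = 0x7DADC

0x7DADC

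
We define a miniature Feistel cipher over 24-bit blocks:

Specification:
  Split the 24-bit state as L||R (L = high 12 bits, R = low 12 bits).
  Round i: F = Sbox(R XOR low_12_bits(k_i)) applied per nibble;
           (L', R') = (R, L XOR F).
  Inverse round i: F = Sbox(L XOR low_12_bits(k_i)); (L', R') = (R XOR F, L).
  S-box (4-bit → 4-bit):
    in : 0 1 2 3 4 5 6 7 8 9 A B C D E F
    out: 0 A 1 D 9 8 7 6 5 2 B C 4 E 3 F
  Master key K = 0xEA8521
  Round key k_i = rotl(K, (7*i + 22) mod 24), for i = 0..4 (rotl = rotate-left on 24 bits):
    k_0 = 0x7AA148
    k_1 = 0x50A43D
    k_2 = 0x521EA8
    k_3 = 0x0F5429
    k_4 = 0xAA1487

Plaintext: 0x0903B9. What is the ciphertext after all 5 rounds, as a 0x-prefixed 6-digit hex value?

0x54730C

s_0 = plaintext = 0x0903B9
s_1 = Round(s_0, k_0) = 0x3B916A
s_2 = Round(s_1, k_1) = 0x16AB3F
s_3 = Round(s_2, k_2) = 0xB3F94C
s_4 = Round(s_3, k_3) = 0x94C547
s_5 = Round(s_4, k_4) = 0x54730C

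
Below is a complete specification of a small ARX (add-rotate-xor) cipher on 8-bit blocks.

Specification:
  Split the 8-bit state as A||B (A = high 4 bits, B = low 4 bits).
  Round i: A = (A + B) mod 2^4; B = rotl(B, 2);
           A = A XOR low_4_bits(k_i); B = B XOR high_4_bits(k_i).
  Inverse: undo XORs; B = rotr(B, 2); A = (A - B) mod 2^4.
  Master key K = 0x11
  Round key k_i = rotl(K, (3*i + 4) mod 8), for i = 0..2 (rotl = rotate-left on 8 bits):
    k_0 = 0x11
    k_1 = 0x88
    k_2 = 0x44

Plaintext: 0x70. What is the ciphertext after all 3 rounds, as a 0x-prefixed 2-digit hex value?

0xF7

s_0 = plaintext = 0x70
s_1 = Round(s_0, k_0) = 0x61
s_2 = Round(s_1, k_1) = 0xFC
s_3 = Round(s_2, k_2) = 0xF7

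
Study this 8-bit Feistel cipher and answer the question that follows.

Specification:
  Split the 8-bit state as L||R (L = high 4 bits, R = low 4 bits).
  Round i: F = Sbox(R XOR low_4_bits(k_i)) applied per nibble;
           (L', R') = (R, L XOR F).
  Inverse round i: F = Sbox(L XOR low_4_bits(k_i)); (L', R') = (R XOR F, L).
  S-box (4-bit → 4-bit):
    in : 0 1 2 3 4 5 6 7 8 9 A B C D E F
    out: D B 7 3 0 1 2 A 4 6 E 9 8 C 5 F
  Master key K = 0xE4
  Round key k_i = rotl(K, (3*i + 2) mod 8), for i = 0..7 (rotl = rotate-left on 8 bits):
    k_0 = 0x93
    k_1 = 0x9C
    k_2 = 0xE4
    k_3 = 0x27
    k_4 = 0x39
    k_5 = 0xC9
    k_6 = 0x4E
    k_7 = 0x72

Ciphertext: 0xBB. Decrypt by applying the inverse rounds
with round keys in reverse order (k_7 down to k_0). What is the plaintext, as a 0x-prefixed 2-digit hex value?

0xCB

s_0 = ciphertext = 0xBB
s_1 = InvRound(s_0, k_7) = 0xDB
s_2 = InvRound(s_1, k_6) = 0x8D
s_3 = InvRound(s_2, k_5) = 0x68
s_4 = InvRound(s_3, k_4) = 0x76
s_5 = InvRound(s_4, k_3) = 0xB7
s_6 = InvRound(s_5, k_2) = 0x8B
s_7 = InvRound(s_6, k_1) = 0xB8
s_8 = InvRound(s_7, k_0) = 0xCB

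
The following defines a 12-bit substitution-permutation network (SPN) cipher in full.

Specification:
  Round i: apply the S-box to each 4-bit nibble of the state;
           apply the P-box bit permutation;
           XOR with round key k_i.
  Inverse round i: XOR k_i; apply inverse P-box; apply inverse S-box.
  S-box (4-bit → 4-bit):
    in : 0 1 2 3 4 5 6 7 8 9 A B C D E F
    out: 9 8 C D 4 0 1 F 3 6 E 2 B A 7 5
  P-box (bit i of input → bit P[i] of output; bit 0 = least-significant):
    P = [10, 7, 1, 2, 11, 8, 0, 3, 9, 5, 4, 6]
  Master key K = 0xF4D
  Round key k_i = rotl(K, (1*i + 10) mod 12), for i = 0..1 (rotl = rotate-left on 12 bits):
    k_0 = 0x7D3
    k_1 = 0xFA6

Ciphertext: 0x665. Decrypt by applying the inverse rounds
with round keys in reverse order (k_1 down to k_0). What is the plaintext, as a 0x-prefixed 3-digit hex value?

s_0 = ciphertext = 0x665
s_1 = InvRound(s_0, k_1) = 0x1E9
s_2 = InvRound(s_1, k_0) = 0xE1F

0xE1F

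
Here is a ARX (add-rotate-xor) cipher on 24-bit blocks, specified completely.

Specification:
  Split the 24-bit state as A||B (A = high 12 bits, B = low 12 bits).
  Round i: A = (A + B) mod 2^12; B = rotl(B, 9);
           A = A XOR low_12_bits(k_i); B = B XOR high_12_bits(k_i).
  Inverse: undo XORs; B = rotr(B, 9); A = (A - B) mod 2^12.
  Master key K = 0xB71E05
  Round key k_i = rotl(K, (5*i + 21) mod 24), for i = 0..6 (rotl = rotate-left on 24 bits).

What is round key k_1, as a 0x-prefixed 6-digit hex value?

0xDC7816

K = 0xB71E05
k_0 = rotl(K, (5*0+21) mod 24) = rotl(K, 21) = 0xB6E3C0
k_1 = rotl(K, (5*1+21) mod 24) = rotl(K, 2) = 0xDC7816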